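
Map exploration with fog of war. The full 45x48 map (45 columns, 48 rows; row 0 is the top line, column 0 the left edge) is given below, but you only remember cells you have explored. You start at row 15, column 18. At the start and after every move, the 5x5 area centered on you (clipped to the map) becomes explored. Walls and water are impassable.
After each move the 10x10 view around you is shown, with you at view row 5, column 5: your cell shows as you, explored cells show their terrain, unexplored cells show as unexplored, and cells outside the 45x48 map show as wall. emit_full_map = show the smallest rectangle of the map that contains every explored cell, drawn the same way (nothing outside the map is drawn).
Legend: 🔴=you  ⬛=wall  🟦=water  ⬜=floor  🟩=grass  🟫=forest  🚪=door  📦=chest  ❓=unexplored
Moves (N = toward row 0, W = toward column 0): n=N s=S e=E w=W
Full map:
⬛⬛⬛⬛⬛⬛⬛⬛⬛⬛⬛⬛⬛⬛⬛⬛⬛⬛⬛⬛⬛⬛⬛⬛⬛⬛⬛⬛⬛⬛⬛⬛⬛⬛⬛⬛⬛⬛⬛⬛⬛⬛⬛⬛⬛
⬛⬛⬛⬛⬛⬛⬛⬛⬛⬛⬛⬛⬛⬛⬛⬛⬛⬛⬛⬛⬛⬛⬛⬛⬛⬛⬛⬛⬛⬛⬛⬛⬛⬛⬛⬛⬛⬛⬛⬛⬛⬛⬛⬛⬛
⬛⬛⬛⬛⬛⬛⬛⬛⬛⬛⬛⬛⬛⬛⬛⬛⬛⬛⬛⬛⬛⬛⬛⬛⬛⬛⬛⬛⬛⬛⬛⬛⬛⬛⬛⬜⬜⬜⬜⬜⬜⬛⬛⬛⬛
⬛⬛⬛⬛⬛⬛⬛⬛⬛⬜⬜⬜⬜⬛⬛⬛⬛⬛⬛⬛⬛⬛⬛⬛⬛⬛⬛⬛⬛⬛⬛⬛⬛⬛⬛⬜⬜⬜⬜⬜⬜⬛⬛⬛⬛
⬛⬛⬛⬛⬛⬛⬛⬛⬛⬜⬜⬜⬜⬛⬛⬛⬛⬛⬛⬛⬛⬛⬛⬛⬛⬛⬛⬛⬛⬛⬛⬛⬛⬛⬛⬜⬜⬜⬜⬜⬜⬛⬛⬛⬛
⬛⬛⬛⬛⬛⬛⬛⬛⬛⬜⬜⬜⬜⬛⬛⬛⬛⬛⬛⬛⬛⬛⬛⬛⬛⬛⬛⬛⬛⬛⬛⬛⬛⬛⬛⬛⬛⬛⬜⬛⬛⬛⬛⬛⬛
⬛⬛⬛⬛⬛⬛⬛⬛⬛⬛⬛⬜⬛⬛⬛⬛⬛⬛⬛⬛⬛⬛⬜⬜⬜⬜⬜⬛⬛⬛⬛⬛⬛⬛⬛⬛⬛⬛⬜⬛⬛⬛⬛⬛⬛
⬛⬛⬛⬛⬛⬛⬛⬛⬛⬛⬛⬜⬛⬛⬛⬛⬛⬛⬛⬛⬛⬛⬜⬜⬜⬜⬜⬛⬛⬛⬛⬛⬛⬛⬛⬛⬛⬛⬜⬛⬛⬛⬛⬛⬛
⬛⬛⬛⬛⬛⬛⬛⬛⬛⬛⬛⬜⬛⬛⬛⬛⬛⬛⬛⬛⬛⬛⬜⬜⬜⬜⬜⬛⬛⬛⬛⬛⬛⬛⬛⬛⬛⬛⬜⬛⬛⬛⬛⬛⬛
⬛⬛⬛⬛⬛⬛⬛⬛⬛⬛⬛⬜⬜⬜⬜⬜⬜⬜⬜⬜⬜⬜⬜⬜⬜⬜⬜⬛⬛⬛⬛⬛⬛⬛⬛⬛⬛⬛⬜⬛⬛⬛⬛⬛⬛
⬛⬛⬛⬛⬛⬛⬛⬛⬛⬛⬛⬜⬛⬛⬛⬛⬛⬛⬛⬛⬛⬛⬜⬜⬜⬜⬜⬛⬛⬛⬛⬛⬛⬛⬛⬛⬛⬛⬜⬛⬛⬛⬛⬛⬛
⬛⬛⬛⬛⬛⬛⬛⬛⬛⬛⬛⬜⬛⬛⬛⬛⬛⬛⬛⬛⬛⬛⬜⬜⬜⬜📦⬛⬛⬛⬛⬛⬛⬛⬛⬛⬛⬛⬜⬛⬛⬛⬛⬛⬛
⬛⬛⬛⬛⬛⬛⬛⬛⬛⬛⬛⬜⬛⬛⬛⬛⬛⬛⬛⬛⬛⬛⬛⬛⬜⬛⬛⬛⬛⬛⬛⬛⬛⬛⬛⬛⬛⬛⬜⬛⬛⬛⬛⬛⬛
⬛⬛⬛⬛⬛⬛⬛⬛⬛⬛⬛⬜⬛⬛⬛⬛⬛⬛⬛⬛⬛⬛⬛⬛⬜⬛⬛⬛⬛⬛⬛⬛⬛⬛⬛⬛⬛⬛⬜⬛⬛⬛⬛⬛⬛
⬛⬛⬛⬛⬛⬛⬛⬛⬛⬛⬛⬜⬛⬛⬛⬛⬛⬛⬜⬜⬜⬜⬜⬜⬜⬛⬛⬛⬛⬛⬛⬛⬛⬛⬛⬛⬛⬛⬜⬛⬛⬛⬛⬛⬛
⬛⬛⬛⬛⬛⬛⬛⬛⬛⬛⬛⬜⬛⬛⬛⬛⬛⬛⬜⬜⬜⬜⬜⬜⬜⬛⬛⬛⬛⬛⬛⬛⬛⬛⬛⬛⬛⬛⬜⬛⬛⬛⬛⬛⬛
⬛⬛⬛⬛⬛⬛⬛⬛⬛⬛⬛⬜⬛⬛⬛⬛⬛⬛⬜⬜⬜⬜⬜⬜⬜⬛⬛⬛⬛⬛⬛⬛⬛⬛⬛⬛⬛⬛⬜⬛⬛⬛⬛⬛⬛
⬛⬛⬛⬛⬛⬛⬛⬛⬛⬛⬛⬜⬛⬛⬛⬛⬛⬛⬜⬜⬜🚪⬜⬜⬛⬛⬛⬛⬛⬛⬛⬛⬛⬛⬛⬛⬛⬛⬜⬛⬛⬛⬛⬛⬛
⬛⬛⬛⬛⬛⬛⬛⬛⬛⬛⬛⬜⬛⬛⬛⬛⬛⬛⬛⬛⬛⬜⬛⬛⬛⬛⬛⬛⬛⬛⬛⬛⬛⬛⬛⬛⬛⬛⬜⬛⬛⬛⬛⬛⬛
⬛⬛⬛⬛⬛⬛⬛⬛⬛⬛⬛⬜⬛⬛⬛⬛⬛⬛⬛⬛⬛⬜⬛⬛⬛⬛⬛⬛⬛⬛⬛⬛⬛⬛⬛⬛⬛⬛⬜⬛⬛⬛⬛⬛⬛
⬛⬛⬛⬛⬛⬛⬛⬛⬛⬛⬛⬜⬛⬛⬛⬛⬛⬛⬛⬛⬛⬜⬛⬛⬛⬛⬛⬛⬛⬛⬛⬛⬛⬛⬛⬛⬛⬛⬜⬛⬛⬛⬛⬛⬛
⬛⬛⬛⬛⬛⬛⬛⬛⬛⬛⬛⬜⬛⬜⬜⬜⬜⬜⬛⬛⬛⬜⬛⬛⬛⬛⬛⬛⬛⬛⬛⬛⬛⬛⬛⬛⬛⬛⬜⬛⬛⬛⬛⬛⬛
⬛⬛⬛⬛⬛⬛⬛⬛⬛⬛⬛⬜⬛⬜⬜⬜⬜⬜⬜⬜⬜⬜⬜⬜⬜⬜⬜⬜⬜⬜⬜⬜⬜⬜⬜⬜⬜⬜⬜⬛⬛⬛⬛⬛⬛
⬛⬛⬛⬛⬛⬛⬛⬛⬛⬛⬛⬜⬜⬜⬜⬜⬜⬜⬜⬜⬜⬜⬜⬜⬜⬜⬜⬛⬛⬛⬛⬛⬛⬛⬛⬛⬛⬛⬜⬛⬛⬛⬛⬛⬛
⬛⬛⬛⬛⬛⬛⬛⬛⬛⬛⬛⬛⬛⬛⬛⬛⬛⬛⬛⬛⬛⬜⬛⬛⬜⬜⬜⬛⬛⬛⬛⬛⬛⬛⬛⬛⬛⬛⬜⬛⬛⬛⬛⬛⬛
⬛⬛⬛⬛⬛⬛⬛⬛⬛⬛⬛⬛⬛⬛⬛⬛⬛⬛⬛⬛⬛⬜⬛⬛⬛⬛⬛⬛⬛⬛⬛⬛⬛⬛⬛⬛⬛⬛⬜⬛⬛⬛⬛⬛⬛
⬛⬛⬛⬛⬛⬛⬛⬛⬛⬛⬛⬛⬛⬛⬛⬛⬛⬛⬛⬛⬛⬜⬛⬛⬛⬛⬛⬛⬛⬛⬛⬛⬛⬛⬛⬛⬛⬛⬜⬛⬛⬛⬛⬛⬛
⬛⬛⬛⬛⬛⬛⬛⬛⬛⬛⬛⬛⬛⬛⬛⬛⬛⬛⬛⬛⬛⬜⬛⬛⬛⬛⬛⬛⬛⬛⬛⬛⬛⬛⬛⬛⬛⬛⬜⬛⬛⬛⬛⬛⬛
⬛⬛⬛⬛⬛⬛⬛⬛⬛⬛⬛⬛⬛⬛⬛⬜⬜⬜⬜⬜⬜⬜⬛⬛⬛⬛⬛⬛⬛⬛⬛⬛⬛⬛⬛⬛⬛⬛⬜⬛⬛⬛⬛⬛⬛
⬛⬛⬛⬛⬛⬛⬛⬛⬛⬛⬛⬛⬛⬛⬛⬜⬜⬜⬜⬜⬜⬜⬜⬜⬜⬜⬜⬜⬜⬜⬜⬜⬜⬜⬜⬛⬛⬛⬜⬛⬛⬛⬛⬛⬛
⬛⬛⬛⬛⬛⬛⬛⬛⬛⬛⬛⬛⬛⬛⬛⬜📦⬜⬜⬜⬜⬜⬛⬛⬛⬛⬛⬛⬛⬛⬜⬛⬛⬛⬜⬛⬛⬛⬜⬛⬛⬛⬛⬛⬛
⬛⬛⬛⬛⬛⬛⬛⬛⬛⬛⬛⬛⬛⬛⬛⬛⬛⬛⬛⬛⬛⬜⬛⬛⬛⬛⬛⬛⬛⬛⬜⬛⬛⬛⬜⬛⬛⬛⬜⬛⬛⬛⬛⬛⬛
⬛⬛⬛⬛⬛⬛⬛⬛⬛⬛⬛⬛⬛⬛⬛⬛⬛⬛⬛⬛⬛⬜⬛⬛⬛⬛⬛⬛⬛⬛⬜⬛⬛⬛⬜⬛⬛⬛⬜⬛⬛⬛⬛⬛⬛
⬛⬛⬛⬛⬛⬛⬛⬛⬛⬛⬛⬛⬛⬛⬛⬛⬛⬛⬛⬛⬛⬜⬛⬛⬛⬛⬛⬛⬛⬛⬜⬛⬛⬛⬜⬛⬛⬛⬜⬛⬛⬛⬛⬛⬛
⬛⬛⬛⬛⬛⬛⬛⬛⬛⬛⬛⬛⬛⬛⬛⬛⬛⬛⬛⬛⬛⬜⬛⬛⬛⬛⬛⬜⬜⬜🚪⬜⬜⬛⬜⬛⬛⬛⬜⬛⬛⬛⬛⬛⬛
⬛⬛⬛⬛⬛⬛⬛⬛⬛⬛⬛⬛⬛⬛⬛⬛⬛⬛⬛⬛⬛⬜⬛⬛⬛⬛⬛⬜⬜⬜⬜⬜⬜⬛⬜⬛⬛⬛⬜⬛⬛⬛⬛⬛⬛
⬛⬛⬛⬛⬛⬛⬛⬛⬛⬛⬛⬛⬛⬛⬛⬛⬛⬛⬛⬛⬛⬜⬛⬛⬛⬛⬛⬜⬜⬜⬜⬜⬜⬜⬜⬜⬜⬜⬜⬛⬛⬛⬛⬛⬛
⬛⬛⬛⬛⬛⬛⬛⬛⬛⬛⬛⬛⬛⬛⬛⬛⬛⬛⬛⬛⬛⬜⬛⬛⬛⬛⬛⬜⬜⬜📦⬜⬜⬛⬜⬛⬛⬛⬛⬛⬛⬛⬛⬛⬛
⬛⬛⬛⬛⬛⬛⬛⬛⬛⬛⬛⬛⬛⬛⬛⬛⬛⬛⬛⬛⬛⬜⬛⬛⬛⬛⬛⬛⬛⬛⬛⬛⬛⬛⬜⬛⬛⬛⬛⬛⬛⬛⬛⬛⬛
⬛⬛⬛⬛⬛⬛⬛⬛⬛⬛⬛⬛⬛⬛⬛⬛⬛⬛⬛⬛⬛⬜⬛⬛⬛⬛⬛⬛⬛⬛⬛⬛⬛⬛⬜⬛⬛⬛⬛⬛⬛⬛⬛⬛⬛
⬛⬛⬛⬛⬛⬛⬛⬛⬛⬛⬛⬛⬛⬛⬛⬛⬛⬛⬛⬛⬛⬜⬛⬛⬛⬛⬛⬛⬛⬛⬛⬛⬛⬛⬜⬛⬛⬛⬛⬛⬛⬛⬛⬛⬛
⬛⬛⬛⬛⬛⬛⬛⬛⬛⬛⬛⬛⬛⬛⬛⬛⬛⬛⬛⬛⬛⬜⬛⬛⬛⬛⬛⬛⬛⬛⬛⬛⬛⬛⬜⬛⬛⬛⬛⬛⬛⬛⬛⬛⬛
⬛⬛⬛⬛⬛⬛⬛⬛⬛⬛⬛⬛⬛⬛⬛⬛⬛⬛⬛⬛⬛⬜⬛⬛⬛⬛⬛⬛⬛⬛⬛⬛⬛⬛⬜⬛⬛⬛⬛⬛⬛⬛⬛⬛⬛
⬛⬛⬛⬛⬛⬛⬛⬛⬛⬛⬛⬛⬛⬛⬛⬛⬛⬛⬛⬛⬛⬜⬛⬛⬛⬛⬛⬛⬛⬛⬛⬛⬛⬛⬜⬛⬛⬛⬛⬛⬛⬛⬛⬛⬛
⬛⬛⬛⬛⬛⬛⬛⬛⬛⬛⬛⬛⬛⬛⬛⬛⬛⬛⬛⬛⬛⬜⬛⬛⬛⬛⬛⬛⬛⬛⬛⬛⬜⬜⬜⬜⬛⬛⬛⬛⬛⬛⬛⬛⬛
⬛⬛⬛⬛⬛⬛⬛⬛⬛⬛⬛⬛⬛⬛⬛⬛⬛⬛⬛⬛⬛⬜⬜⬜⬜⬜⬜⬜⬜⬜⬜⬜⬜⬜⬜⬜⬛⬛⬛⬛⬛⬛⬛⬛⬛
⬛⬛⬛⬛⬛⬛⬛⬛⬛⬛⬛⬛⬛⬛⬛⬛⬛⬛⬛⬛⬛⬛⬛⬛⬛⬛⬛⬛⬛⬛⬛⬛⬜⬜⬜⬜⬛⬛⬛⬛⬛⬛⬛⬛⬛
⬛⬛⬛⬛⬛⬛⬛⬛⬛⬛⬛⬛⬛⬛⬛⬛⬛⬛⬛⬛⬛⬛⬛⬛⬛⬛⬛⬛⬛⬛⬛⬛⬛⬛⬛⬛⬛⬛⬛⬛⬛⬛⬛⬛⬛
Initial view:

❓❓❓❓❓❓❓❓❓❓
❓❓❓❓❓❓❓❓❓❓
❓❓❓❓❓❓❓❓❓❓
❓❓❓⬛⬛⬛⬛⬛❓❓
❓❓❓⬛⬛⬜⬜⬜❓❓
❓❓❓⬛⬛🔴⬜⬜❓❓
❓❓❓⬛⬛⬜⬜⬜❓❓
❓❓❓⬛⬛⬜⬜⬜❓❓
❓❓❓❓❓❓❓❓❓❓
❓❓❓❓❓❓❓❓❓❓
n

❓❓❓❓❓❓❓❓❓❓
❓❓❓❓❓❓❓❓❓❓
❓❓❓❓❓❓❓❓❓❓
❓❓❓⬛⬛⬛⬛⬛❓❓
❓❓❓⬛⬛⬛⬛⬛❓❓
❓❓❓⬛⬛🔴⬜⬜❓❓
❓❓❓⬛⬛⬜⬜⬜❓❓
❓❓❓⬛⬛⬜⬜⬜❓❓
❓❓❓⬛⬛⬜⬜⬜❓❓
❓❓❓❓❓❓❓❓❓❓

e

❓❓❓❓❓❓❓❓❓❓
❓❓❓❓❓❓❓❓❓❓
❓❓❓❓❓❓❓❓❓❓
❓❓⬛⬛⬛⬛⬛⬛❓❓
❓❓⬛⬛⬛⬛⬛⬛❓❓
❓❓⬛⬛⬜🔴⬜⬜❓❓
❓❓⬛⬛⬜⬜⬜⬜❓❓
❓❓⬛⬛⬜⬜⬜⬜❓❓
❓❓⬛⬛⬜⬜⬜❓❓❓
❓❓❓❓❓❓❓❓❓❓

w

❓❓❓❓❓❓❓❓❓❓
❓❓❓❓❓❓❓❓❓❓
❓❓❓❓❓❓❓❓❓❓
❓❓❓⬛⬛⬛⬛⬛⬛❓
❓❓❓⬛⬛⬛⬛⬛⬛❓
❓❓❓⬛⬛🔴⬜⬜⬜❓
❓❓❓⬛⬛⬜⬜⬜⬜❓
❓❓❓⬛⬛⬜⬜⬜⬜❓
❓❓❓⬛⬛⬜⬜⬜❓❓
❓❓❓❓❓❓❓❓❓❓

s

❓❓❓❓❓❓❓❓❓❓
❓❓❓❓❓❓❓❓❓❓
❓❓❓⬛⬛⬛⬛⬛⬛❓
❓❓❓⬛⬛⬛⬛⬛⬛❓
❓❓❓⬛⬛⬜⬜⬜⬜❓
❓❓❓⬛⬛🔴⬜⬜⬜❓
❓❓❓⬛⬛⬜⬜⬜⬜❓
❓❓❓⬛⬛⬜⬜⬜❓❓
❓❓❓❓❓❓❓❓❓❓
❓❓❓❓❓❓❓❓❓❓

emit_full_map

⬛⬛⬛⬛⬛⬛
⬛⬛⬛⬛⬛⬛
⬛⬛⬜⬜⬜⬜
⬛⬛🔴⬜⬜⬜
⬛⬛⬜⬜⬜⬜
⬛⬛⬜⬜⬜❓

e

❓❓❓❓❓❓❓❓❓❓
❓❓❓❓❓❓❓❓❓❓
❓❓⬛⬛⬛⬛⬛⬛❓❓
❓❓⬛⬛⬛⬛⬛⬛❓❓
❓❓⬛⬛⬜⬜⬜⬜❓❓
❓❓⬛⬛⬜🔴⬜⬜❓❓
❓❓⬛⬛⬜⬜⬜⬜❓❓
❓❓⬛⬛⬜⬜⬜🚪❓❓
❓❓❓❓❓❓❓❓❓❓
❓❓❓❓❓❓❓❓❓❓

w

❓❓❓❓❓❓❓❓❓❓
❓❓❓❓❓❓❓❓❓❓
❓❓❓⬛⬛⬛⬛⬛⬛❓
❓❓❓⬛⬛⬛⬛⬛⬛❓
❓❓❓⬛⬛⬜⬜⬜⬜❓
❓❓❓⬛⬛🔴⬜⬜⬜❓
❓❓❓⬛⬛⬜⬜⬜⬜❓
❓❓❓⬛⬛⬜⬜⬜🚪❓
❓❓❓❓❓❓❓❓❓❓
❓❓❓❓❓❓❓❓❓❓

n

❓❓❓❓❓❓❓❓❓❓
❓❓❓❓❓❓❓❓❓❓
❓❓❓❓❓❓❓❓❓❓
❓❓❓⬛⬛⬛⬛⬛⬛❓
❓❓❓⬛⬛⬛⬛⬛⬛❓
❓❓❓⬛⬛🔴⬜⬜⬜❓
❓❓❓⬛⬛⬜⬜⬜⬜❓
❓❓❓⬛⬛⬜⬜⬜⬜❓
❓❓❓⬛⬛⬜⬜⬜🚪❓
❓❓❓❓❓❓❓❓❓❓

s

❓❓❓❓❓❓❓❓❓❓
❓❓❓❓❓❓❓❓❓❓
❓❓❓⬛⬛⬛⬛⬛⬛❓
❓❓❓⬛⬛⬛⬛⬛⬛❓
❓❓❓⬛⬛⬜⬜⬜⬜❓
❓❓❓⬛⬛🔴⬜⬜⬜❓
❓❓❓⬛⬛⬜⬜⬜⬜❓
❓❓❓⬛⬛⬜⬜⬜🚪❓
❓❓❓❓❓❓❓❓❓❓
❓❓❓❓❓❓❓❓❓❓

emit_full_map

⬛⬛⬛⬛⬛⬛
⬛⬛⬛⬛⬛⬛
⬛⬛⬜⬜⬜⬜
⬛⬛🔴⬜⬜⬜
⬛⬛⬜⬜⬜⬜
⬛⬛⬜⬜⬜🚪

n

❓❓❓❓❓❓❓❓❓❓
❓❓❓❓❓❓❓❓❓❓
❓❓❓❓❓❓❓❓❓❓
❓❓❓⬛⬛⬛⬛⬛⬛❓
❓❓❓⬛⬛⬛⬛⬛⬛❓
❓❓❓⬛⬛🔴⬜⬜⬜❓
❓❓❓⬛⬛⬜⬜⬜⬜❓
❓❓❓⬛⬛⬜⬜⬜⬜❓
❓❓❓⬛⬛⬜⬜⬜🚪❓
❓❓❓❓❓❓❓❓❓❓

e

❓❓❓❓❓❓❓❓❓❓
❓❓❓❓❓❓❓❓❓❓
❓❓❓❓❓❓❓❓❓❓
❓❓⬛⬛⬛⬛⬛⬛❓❓
❓❓⬛⬛⬛⬛⬛⬛❓❓
❓❓⬛⬛⬜🔴⬜⬜❓❓
❓❓⬛⬛⬜⬜⬜⬜❓❓
❓❓⬛⬛⬜⬜⬜⬜❓❓
❓❓⬛⬛⬜⬜⬜🚪❓❓
❓❓❓❓❓❓❓❓❓❓


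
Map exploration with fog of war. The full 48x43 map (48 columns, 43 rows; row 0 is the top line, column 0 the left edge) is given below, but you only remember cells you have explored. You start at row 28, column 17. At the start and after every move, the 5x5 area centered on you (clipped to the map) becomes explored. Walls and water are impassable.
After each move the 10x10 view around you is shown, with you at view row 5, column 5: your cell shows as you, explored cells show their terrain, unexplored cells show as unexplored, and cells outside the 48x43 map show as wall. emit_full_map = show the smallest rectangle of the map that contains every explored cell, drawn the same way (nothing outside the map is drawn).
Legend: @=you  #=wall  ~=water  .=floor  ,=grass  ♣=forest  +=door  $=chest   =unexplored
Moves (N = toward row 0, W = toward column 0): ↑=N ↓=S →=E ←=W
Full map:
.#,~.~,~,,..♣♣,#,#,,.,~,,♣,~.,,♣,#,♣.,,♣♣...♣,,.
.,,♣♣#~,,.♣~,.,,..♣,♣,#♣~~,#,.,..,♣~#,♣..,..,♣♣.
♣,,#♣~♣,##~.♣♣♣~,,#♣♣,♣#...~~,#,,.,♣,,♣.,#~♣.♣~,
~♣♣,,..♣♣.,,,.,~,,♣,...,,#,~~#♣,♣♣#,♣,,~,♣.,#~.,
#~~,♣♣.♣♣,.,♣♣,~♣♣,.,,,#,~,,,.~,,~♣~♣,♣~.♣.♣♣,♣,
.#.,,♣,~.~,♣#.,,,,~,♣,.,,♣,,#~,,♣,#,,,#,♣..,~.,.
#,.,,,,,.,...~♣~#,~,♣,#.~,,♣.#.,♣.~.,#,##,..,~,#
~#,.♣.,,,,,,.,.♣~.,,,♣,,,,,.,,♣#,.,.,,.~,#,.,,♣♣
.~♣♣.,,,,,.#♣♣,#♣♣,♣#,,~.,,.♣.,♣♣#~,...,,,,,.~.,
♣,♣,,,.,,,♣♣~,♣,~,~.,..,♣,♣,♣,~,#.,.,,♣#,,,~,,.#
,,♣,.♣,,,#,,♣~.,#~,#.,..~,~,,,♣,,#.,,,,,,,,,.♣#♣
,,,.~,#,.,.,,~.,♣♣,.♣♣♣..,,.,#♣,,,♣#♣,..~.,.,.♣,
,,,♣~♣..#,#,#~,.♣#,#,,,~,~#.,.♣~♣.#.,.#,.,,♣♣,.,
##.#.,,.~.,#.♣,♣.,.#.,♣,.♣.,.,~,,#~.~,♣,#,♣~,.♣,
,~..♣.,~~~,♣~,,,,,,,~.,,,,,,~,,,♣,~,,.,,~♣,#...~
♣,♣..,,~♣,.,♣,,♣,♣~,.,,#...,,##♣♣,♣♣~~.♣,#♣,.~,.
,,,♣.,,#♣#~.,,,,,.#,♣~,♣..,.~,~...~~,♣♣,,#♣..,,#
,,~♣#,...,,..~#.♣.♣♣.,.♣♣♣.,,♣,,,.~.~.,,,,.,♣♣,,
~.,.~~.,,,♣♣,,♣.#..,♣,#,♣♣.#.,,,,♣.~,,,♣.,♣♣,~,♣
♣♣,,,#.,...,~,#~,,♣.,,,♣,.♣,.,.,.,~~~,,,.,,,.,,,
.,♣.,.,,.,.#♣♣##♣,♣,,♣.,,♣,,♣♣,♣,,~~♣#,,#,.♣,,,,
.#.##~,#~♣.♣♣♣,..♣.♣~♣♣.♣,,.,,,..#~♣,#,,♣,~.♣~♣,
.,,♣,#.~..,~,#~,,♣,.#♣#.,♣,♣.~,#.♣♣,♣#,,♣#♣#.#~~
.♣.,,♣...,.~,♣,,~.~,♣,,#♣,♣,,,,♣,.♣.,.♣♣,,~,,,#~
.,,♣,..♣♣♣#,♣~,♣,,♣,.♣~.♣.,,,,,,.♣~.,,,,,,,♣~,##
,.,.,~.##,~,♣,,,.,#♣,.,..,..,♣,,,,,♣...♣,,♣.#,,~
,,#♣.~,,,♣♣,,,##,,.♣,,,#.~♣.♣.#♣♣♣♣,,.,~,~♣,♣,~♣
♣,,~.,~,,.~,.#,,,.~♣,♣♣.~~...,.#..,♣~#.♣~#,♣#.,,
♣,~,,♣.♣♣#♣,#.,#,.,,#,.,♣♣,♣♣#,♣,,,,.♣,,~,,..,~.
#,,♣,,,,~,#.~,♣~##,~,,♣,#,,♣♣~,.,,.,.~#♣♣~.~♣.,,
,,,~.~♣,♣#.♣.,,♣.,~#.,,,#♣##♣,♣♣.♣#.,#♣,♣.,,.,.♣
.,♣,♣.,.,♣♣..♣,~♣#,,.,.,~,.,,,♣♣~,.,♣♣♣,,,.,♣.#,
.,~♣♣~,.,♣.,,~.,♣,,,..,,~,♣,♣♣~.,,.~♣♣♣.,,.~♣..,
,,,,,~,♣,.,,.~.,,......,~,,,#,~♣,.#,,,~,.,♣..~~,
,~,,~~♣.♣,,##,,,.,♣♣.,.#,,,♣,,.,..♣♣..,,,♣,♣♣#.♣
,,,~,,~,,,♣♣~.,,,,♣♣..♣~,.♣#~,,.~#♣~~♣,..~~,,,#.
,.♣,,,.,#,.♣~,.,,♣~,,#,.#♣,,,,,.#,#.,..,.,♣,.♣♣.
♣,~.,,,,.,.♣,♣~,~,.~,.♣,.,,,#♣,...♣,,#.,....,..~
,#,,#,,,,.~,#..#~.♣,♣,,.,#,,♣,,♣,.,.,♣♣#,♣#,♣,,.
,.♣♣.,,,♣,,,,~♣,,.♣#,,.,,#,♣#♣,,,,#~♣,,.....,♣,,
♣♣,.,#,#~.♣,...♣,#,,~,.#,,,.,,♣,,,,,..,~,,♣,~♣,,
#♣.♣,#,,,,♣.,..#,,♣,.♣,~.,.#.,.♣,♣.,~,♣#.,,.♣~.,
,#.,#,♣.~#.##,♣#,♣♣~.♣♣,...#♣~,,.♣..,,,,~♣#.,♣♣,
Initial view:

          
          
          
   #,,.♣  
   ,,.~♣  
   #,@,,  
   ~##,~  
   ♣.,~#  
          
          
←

          
          
          
   ##,,.♣ 
   ,,,.~♣ 
   ,#@.,, 
   ♣~##,~ 
   ,♣.,~# 
          
          

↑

          
          
          
   ,,.,#  
   ##,,.♣ 
   ,,@.~♣ 
   ,#,.,, 
   ♣~##,~ 
   ,♣.,~# 
          

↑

          
          
          
   ,♣,,♣  
   ,,.,#  
   ##@,.♣ 
   ,,,.~♣ 
   ,#,.,, 
   ♣~##,~ 
   ,♣.,~# 

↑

          
          
          
   ,,~.~  
   ,♣,,♣  
   ,,@,#  
   ##,,.♣ 
   ,,,.~♣ 
   ,#,.,, 
   ♣~##,~ 

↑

          
          
          
   ~,,♣,  
   ,,~.~  
   ,♣@,♣  
   ,,.,#  
   ##,,.♣ 
   ,,,.~♣ 
   ,#,.,, 

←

          
          
          
   #~,,♣, 
   ♣,,~.~ 
   ~,@,,♣ 
   ,,,.,# 
   ,##,,.♣
    ,,,.~♣
    ,#,.,,

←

          
          
          
   ,#~,,♣,
   ,♣,,~.~
   ♣~@♣,,♣
   ♣,,,.,#
   ,,##,,.
     ,,,.~
     ,#,.,

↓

          
          
   ,#~,,♣,
   ,♣,,~.~
   ♣~,♣,,♣
   ♣,@,.,#
   ,,##,,.
   .#,,,.~
     ,#,.,
     ♣~##,

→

          
          
  ,#~,,♣, 
  ,♣,,~.~ 
  ♣~,♣,,♣ 
  ♣,,@.,# 
  ,,##,,.♣
  .#,,,.~♣
    ,#,.,,
    ♣~##,~

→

          
          
 ,#~,,♣,  
 ,♣,,~.~  
 ♣~,♣,,♣  
 ♣,,,@,#  
 ,,##,,.♣ 
 .#,,,.~♣ 
   ,#,.,, 
   ♣~##,~ 

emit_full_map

,#~,,♣, 
,♣,,~.~ 
♣~,♣,,♣ 
♣,,,@,# 
,,##,,.♣
.#,,,.~♣
  ,#,.,,
  ♣~##,~
  ,♣.,~#

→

          
          
,#~,,♣,   
,♣,,~.~,  
♣~,♣,,♣,  
♣,,,.@#♣  
,,##,,.♣  
.#,,,.~♣  
  ,#,.,,  
  ♣~##,~  

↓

          
,#~,,♣,   
,♣,,~.~,  
♣~,♣,,♣,  
♣,,,.,#♣  
,,##,@.♣  
.#,,,.~♣  
  ,#,.,,  
  ♣~##,~  
  ,♣.,~#  

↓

,#~,,♣,   
,♣,,~.~,  
♣~,♣,,♣,  
♣,,,.,#♣  
,,##,,.♣  
.#,,,@~♣  
  ,#,.,,  
  ♣~##,~  
  ,♣.,~#  
          

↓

,♣,,~.~,  
♣~,♣,,♣,  
♣,,,.,#♣  
,,##,,.♣  
.#,,,.~♣  
  ,#,@,,  
  ♣~##,~  
  ,♣.,~#  
          
          

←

 ,♣,,~.~, 
 ♣~,♣,,♣, 
 ♣,,,.,#♣ 
 ,,##,,.♣ 
 .#,,,.~♣ 
   ,#@.,, 
   ♣~##,~ 
   ,♣.,~# 
          
          

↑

 ,#~,,♣,  
 ,♣,,~.~, 
 ♣~,♣,,♣, 
 ♣,,,.,#♣ 
 ,,##,,.♣ 
 .#,,@.~♣ 
   ,#,.,, 
   ♣~##,~ 
   ,♣.,~# 
          

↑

          
 ,#~,,♣,  
 ,♣,,~.~, 
 ♣~,♣,,♣, 
 ♣,,,.,#♣ 
 ,,##@,.♣ 
 .#,,,.~♣ 
   ,#,.,, 
   ♣~##,~ 
   ,♣.,~# 

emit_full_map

,#~,,♣, 
,♣,,~.~,
♣~,♣,,♣,
♣,,,.,#♣
,,##@,.♣
.#,,,.~♣
  ,#,.,,
  ♣~##,~
  ,♣.,~#

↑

          
          
 ,#~,,♣,  
 ,♣,,~.~, 
 ♣~,♣,,♣, 
 ♣,,,@,#♣ 
 ,,##,,.♣ 
 .#,,,.~♣ 
   ,#,.,, 
   ♣~##,~ 

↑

          
          
          
 ,#~,,♣,  
 ,♣,,~.~, 
 ♣~,♣@,♣, 
 ♣,,,.,#♣ 
 ,,##,,.♣ 
 .#,,,.~♣ 
   ,#,.,, 

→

          
          
          
,#~,,♣,.  
,♣,,~.~,  
♣~,♣,@♣,  
♣,,,.,#♣  
,,##,,.♣  
.#,,,.~♣  
  ,#,.,,  

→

          
          
          
#~,,♣,.#  
♣,,~.~,♣  
~,♣,,@,.  
,,,.,#♣,  
,##,,.♣,  
#,,,.~♣   
 ,#,.,,   

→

          
          
          
~,,♣,.#♣  
,,~.~,♣,  
,♣,,♣@.♣  
,,.,#♣,.  
##,,.♣,,  
,,,.~♣    
,#,.,,    

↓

          
          
~,,♣,.#♣  
,,~.~,♣,  
,♣,,♣,.♣  
,,.,#@,.  
##,,.♣,,  
,,,.~♣,♣  
,#,.,,    
♣~##,~    

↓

          
~,,♣,.#♣  
,,~.~,♣,  
,♣,,♣,.♣  
,,.,#♣,.  
##,,.@,,  
,,,.~♣,♣  
,#,.,,#,  
♣~##,~    
,♣.,~#    

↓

~,,♣,.#♣  
,,~.~,♣,  
,♣,,♣,.♣  
,,.,#♣,.  
##,,.♣,,  
,,,.~@,♣  
,#,.,,#,  
♣~##,~,,  
,♣.,~#    
          

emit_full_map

,#~,,♣,.#♣
,♣,,~.~,♣,
♣~,♣,,♣,.♣
♣,,,.,#♣,.
,,##,,.♣,,
.#,,,.~@,♣
  ,#,.,,#,
  ♣~##,~,,
  ,♣.,~#  


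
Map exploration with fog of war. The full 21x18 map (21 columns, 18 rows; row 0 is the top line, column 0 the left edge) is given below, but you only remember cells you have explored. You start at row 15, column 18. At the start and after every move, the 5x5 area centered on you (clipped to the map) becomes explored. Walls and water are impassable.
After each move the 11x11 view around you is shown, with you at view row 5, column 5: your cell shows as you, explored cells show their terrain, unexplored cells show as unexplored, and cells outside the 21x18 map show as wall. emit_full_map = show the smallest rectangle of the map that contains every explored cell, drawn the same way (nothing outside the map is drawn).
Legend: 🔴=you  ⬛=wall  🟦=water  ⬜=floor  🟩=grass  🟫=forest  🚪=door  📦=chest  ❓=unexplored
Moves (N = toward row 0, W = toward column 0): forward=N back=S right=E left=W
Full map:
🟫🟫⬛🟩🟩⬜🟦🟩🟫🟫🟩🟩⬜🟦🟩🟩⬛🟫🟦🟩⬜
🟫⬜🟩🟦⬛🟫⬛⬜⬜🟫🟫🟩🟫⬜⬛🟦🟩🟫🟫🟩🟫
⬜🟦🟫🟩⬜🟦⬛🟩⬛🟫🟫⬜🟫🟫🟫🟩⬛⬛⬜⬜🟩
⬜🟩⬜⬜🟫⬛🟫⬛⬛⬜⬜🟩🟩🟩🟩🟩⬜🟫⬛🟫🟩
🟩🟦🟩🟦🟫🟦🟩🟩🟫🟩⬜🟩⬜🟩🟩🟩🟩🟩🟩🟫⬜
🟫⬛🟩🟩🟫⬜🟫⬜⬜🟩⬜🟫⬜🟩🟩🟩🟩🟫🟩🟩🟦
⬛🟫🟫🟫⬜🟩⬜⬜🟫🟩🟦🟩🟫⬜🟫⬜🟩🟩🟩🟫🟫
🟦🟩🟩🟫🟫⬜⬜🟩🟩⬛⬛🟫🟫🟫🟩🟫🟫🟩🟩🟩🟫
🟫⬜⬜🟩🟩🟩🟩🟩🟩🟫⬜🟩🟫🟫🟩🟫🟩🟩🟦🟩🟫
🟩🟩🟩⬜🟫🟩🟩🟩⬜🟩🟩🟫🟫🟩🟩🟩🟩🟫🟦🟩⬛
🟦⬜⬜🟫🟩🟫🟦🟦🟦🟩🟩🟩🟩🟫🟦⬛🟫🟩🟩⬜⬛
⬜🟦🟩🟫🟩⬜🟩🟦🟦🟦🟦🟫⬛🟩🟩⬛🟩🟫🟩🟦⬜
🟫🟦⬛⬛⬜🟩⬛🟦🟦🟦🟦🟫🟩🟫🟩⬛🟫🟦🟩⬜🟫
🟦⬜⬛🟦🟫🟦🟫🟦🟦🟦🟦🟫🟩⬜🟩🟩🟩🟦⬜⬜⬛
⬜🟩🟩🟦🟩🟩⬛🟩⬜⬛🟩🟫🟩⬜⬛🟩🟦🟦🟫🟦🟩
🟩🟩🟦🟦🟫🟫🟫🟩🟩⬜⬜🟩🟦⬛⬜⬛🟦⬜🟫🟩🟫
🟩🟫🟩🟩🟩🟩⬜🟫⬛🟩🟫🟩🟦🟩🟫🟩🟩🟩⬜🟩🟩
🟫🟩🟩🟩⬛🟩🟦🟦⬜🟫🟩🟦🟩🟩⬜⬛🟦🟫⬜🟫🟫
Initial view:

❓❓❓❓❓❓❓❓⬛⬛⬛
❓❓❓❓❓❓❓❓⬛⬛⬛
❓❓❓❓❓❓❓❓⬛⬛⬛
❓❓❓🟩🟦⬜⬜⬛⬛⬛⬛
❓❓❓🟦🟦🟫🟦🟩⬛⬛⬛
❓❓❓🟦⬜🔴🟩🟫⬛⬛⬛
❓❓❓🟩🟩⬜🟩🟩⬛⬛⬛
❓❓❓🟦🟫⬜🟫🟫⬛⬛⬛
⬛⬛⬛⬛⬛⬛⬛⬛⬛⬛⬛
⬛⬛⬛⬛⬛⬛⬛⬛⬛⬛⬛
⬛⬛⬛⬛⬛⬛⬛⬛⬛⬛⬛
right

❓❓❓❓❓❓❓⬛⬛⬛⬛
❓❓❓❓❓❓❓⬛⬛⬛⬛
❓❓❓❓❓❓❓⬛⬛⬛⬛
❓❓🟩🟦⬜⬜⬛⬛⬛⬛⬛
❓❓🟦🟦🟫🟦🟩⬛⬛⬛⬛
❓❓🟦⬜🟫🔴🟫⬛⬛⬛⬛
❓❓🟩🟩⬜🟩🟩⬛⬛⬛⬛
❓❓🟦🟫⬜🟫🟫⬛⬛⬛⬛
⬛⬛⬛⬛⬛⬛⬛⬛⬛⬛⬛
⬛⬛⬛⬛⬛⬛⬛⬛⬛⬛⬛
⬛⬛⬛⬛⬛⬛⬛⬛⬛⬛⬛

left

❓❓❓❓❓❓❓❓⬛⬛⬛
❓❓❓❓❓❓❓❓⬛⬛⬛
❓❓❓❓❓❓❓❓⬛⬛⬛
❓❓❓🟩🟦⬜⬜⬛⬛⬛⬛
❓❓❓🟦🟦🟫🟦🟩⬛⬛⬛
❓❓❓🟦⬜🔴🟩🟫⬛⬛⬛
❓❓❓🟩🟩⬜🟩🟩⬛⬛⬛
❓❓❓🟦🟫⬜🟫🟫⬛⬛⬛
⬛⬛⬛⬛⬛⬛⬛⬛⬛⬛⬛
⬛⬛⬛⬛⬛⬛⬛⬛⬛⬛⬛
⬛⬛⬛⬛⬛⬛⬛⬛⬛⬛⬛

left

❓❓❓❓❓❓❓❓❓⬛⬛
❓❓❓❓❓❓❓❓❓⬛⬛
❓❓❓❓❓❓❓❓❓⬛⬛
❓❓❓🟩🟩🟦⬜⬜⬛⬛⬛
❓❓❓🟩🟦🟦🟫🟦🟩⬛⬛
❓❓❓⬛🟦🔴🟫🟩🟫⬛⬛
❓❓❓🟩🟩🟩⬜🟩🟩⬛⬛
❓❓❓⬛🟦🟫⬜🟫🟫⬛⬛
⬛⬛⬛⬛⬛⬛⬛⬛⬛⬛⬛
⬛⬛⬛⬛⬛⬛⬛⬛⬛⬛⬛
⬛⬛⬛⬛⬛⬛⬛⬛⬛⬛⬛

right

❓❓❓❓❓❓❓❓⬛⬛⬛
❓❓❓❓❓❓❓❓⬛⬛⬛
❓❓❓❓❓❓❓❓⬛⬛⬛
❓❓🟩🟩🟦⬜⬜⬛⬛⬛⬛
❓❓🟩🟦🟦🟫🟦🟩⬛⬛⬛
❓❓⬛🟦⬜🔴🟩🟫⬛⬛⬛
❓❓🟩🟩🟩⬜🟩🟩⬛⬛⬛
❓❓⬛🟦🟫⬜🟫🟫⬛⬛⬛
⬛⬛⬛⬛⬛⬛⬛⬛⬛⬛⬛
⬛⬛⬛⬛⬛⬛⬛⬛⬛⬛⬛
⬛⬛⬛⬛⬛⬛⬛⬛⬛⬛⬛

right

❓❓❓❓❓❓❓⬛⬛⬛⬛
❓❓❓❓❓❓❓⬛⬛⬛⬛
❓❓❓❓❓❓❓⬛⬛⬛⬛
❓🟩🟩🟦⬜⬜⬛⬛⬛⬛⬛
❓🟩🟦🟦🟫🟦🟩⬛⬛⬛⬛
❓⬛🟦⬜🟫🔴🟫⬛⬛⬛⬛
❓🟩🟩🟩⬜🟩🟩⬛⬛⬛⬛
❓⬛🟦🟫⬜🟫🟫⬛⬛⬛⬛
⬛⬛⬛⬛⬛⬛⬛⬛⬛⬛⬛
⬛⬛⬛⬛⬛⬛⬛⬛⬛⬛⬛
⬛⬛⬛⬛⬛⬛⬛⬛⬛⬛⬛

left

❓❓❓❓❓❓❓❓⬛⬛⬛
❓❓❓❓❓❓❓❓⬛⬛⬛
❓❓❓❓❓❓❓❓⬛⬛⬛
❓❓🟩🟩🟦⬜⬜⬛⬛⬛⬛
❓❓🟩🟦🟦🟫🟦🟩⬛⬛⬛
❓❓⬛🟦⬜🔴🟩🟫⬛⬛⬛
❓❓🟩🟩🟩⬜🟩🟩⬛⬛⬛
❓❓⬛🟦🟫⬜🟫🟫⬛⬛⬛
⬛⬛⬛⬛⬛⬛⬛⬛⬛⬛⬛
⬛⬛⬛⬛⬛⬛⬛⬛⬛⬛⬛
⬛⬛⬛⬛⬛⬛⬛⬛⬛⬛⬛

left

❓❓❓❓❓❓❓❓❓⬛⬛
❓❓❓❓❓❓❓❓❓⬛⬛
❓❓❓❓❓❓❓❓❓⬛⬛
❓❓❓🟩🟩🟦⬜⬜⬛⬛⬛
❓❓❓🟩🟦🟦🟫🟦🟩⬛⬛
❓❓❓⬛🟦🔴🟫🟩🟫⬛⬛
❓❓❓🟩🟩🟩⬜🟩🟩⬛⬛
❓❓❓⬛🟦🟫⬜🟫🟫⬛⬛
⬛⬛⬛⬛⬛⬛⬛⬛⬛⬛⬛
⬛⬛⬛⬛⬛⬛⬛⬛⬛⬛⬛
⬛⬛⬛⬛⬛⬛⬛⬛⬛⬛⬛

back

❓❓❓❓❓❓❓❓❓⬛⬛
❓❓❓❓❓❓❓❓❓⬛⬛
❓❓❓🟩🟩🟦⬜⬜⬛⬛⬛
❓❓❓🟩🟦🟦🟫🟦🟩⬛⬛
❓❓❓⬛🟦⬜🟫🟩🟫⬛⬛
❓❓❓🟩🟩🔴⬜🟩🟩⬛⬛
❓❓❓⬛🟦🟫⬜🟫🟫⬛⬛
⬛⬛⬛⬛⬛⬛⬛⬛⬛⬛⬛
⬛⬛⬛⬛⬛⬛⬛⬛⬛⬛⬛
⬛⬛⬛⬛⬛⬛⬛⬛⬛⬛⬛
⬛⬛⬛⬛⬛⬛⬛⬛⬛⬛⬛

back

❓❓❓❓❓❓❓❓❓⬛⬛
❓❓❓🟩🟩🟦⬜⬜⬛⬛⬛
❓❓❓🟩🟦🟦🟫🟦🟩⬛⬛
❓❓❓⬛🟦⬜🟫🟩🟫⬛⬛
❓❓❓🟩🟩🟩⬜🟩🟩⬛⬛
❓❓❓⬛🟦🔴⬜🟫🟫⬛⬛
⬛⬛⬛⬛⬛⬛⬛⬛⬛⬛⬛
⬛⬛⬛⬛⬛⬛⬛⬛⬛⬛⬛
⬛⬛⬛⬛⬛⬛⬛⬛⬛⬛⬛
⬛⬛⬛⬛⬛⬛⬛⬛⬛⬛⬛
⬛⬛⬛⬛⬛⬛⬛⬛⬛⬛⬛

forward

❓❓❓❓❓❓❓❓❓⬛⬛
❓❓❓❓❓❓❓❓❓⬛⬛
❓❓❓🟩🟩🟦⬜⬜⬛⬛⬛
❓❓❓🟩🟦🟦🟫🟦🟩⬛⬛
❓❓❓⬛🟦⬜🟫🟩🟫⬛⬛
❓❓❓🟩🟩🔴⬜🟩🟩⬛⬛
❓❓❓⬛🟦🟫⬜🟫🟫⬛⬛
⬛⬛⬛⬛⬛⬛⬛⬛⬛⬛⬛
⬛⬛⬛⬛⬛⬛⬛⬛⬛⬛⬛
⬛⬛⬛⬛⬛⬛⬛⬛⬛⬛⬛
⬛⬛⬛⬛⬛⬛⬛⬛⬛⬛⬛

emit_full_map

🟩🟩🟦⬜⬜⬛
🟩🟦🟦🟫🟦🟩
⬛🟦⬜🟫🟩🟫
🟩🟩🔴⬜🟩🟩
⬛🟦🟫⬜🟫🟫

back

❓❓❓❓❓❓❓❓❓⬛⬛
❓❓❓🟩🟩🟦⬜⬜⬛⬛⬛
❓❓❓🟩🟦🟦🟫🟦🟩⬛⬛
❓❓❓⬛🟦⬜🟫🟩🟫⬛⬛
❓❓❓🟩🟩🟩⬜🟩🟩⬛⬛
❓❓❓⬛🟦🔴⬜🟫🟫⬛⬛
⬛⬛⬛⬛⬛⬛⬛⬛⬛⬛⬛
⬛⬛⬛⬛⬛⬛⬛⬛⬛⬛⬛
⬛⬛⬛⬛⬛⬛⬛⬛⬛⬛⬛
⬛⬛⬛⬛⬛⬛⬛⬛⬛⬛⬛
⬛⬛⬛⬛⬛⬛⬛⬛⬛⬛⬛

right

❓❓❓❓❓❓❓❓⬛⬛⬛
❓❓🟩🟩🟦⬜⬜⬛⬛⬛⬛
❓❓🟩🟦🟦🟫🟦🟩⬛⬛⬛
❓❓⬛🟦⬜🟫🟩🟫⬛⬛⬛
❓❓🟩🟩🟩⬜🟩🟩⬛⬛⬛
❓❓⬛🟦🟫🔴🟫🟫⬛⬛⬛
⬛⬛⬛⬛⬛⬛⬛⬛⬛⬛⬛
⬛⬛⬛⬛⬛⬛⬛⬛⬛⬛⬛
⬛⬛⬛⬛⬛⬛⬛⬛⬛⬛⬛
⬛⬛⬛⬛⬛⬛⬛⬛⬛⬛⬛
⬛⬛⬛⬛⬛⬛⬛⬛⬛⬛⬛

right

❓❓❓❓❓❓❓⬛⬛⬛⬛
❓🟩🟩🟦⬜⬜⬛⬛⬛⬛⬛
❓🟩🟦🟦🟫🟦🟩⬛⬛⬛⬛
❓⬛🟦⬜🟫🟩🟫⬛⬛⬛⬛
❓🟩🟩🟩⬜🟩🟩⬛⬛⬛⬛
❓⬛🟦🟫⬜🔴🟫⬛⬛⬛⬛
⬛⬛⬛⬛⬛⬛⬛⬛⬛⬛⬛
⬛⬛⬛⬛⬛⬛⬛⬛⬛⬛⬛
⬛⬛⬛⬛⬛⬛⬛⬛⬛⬛⬛
⬛⬛⬛⬛⬛⬛⬛⬛⬛⬛⬛
⬛⬛⬛⬛⬛⬛⬛⬛⬛⬛⬛

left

❓❓❓❓❓❓❓❓⬛⬛⬛
❓❓🟩🟩🟦⬜⬜⬛⬛⬛⬛
❓❓🟩🟦🟦🟫🟦🟩⬛⬛⬛
❓❓⬛🟦⬜🟫🟩🟫⬛⬛⬛
❓❓🟩🟩🟩⬜🟩🟩⬛⬛⬛
❓❓⬛🟦🟫🔴🟫🟫⬛⬛⬛
⬛⬛⬛⬛⬛⬛⬛⬛⬛⬛⬛
⬛⬛⬛⬛⬛⬛⬛⬛⬛⬛⬛
⬛⬛⬛⬛⬛⬛⬛⬛⬛⬛⬛
⬛⬛⬛⬛⬛⬛⬛⬛⬛⬛⬛
⬛⬛⬛⬛⬛⬛⬛⬛⬛⬛⬛


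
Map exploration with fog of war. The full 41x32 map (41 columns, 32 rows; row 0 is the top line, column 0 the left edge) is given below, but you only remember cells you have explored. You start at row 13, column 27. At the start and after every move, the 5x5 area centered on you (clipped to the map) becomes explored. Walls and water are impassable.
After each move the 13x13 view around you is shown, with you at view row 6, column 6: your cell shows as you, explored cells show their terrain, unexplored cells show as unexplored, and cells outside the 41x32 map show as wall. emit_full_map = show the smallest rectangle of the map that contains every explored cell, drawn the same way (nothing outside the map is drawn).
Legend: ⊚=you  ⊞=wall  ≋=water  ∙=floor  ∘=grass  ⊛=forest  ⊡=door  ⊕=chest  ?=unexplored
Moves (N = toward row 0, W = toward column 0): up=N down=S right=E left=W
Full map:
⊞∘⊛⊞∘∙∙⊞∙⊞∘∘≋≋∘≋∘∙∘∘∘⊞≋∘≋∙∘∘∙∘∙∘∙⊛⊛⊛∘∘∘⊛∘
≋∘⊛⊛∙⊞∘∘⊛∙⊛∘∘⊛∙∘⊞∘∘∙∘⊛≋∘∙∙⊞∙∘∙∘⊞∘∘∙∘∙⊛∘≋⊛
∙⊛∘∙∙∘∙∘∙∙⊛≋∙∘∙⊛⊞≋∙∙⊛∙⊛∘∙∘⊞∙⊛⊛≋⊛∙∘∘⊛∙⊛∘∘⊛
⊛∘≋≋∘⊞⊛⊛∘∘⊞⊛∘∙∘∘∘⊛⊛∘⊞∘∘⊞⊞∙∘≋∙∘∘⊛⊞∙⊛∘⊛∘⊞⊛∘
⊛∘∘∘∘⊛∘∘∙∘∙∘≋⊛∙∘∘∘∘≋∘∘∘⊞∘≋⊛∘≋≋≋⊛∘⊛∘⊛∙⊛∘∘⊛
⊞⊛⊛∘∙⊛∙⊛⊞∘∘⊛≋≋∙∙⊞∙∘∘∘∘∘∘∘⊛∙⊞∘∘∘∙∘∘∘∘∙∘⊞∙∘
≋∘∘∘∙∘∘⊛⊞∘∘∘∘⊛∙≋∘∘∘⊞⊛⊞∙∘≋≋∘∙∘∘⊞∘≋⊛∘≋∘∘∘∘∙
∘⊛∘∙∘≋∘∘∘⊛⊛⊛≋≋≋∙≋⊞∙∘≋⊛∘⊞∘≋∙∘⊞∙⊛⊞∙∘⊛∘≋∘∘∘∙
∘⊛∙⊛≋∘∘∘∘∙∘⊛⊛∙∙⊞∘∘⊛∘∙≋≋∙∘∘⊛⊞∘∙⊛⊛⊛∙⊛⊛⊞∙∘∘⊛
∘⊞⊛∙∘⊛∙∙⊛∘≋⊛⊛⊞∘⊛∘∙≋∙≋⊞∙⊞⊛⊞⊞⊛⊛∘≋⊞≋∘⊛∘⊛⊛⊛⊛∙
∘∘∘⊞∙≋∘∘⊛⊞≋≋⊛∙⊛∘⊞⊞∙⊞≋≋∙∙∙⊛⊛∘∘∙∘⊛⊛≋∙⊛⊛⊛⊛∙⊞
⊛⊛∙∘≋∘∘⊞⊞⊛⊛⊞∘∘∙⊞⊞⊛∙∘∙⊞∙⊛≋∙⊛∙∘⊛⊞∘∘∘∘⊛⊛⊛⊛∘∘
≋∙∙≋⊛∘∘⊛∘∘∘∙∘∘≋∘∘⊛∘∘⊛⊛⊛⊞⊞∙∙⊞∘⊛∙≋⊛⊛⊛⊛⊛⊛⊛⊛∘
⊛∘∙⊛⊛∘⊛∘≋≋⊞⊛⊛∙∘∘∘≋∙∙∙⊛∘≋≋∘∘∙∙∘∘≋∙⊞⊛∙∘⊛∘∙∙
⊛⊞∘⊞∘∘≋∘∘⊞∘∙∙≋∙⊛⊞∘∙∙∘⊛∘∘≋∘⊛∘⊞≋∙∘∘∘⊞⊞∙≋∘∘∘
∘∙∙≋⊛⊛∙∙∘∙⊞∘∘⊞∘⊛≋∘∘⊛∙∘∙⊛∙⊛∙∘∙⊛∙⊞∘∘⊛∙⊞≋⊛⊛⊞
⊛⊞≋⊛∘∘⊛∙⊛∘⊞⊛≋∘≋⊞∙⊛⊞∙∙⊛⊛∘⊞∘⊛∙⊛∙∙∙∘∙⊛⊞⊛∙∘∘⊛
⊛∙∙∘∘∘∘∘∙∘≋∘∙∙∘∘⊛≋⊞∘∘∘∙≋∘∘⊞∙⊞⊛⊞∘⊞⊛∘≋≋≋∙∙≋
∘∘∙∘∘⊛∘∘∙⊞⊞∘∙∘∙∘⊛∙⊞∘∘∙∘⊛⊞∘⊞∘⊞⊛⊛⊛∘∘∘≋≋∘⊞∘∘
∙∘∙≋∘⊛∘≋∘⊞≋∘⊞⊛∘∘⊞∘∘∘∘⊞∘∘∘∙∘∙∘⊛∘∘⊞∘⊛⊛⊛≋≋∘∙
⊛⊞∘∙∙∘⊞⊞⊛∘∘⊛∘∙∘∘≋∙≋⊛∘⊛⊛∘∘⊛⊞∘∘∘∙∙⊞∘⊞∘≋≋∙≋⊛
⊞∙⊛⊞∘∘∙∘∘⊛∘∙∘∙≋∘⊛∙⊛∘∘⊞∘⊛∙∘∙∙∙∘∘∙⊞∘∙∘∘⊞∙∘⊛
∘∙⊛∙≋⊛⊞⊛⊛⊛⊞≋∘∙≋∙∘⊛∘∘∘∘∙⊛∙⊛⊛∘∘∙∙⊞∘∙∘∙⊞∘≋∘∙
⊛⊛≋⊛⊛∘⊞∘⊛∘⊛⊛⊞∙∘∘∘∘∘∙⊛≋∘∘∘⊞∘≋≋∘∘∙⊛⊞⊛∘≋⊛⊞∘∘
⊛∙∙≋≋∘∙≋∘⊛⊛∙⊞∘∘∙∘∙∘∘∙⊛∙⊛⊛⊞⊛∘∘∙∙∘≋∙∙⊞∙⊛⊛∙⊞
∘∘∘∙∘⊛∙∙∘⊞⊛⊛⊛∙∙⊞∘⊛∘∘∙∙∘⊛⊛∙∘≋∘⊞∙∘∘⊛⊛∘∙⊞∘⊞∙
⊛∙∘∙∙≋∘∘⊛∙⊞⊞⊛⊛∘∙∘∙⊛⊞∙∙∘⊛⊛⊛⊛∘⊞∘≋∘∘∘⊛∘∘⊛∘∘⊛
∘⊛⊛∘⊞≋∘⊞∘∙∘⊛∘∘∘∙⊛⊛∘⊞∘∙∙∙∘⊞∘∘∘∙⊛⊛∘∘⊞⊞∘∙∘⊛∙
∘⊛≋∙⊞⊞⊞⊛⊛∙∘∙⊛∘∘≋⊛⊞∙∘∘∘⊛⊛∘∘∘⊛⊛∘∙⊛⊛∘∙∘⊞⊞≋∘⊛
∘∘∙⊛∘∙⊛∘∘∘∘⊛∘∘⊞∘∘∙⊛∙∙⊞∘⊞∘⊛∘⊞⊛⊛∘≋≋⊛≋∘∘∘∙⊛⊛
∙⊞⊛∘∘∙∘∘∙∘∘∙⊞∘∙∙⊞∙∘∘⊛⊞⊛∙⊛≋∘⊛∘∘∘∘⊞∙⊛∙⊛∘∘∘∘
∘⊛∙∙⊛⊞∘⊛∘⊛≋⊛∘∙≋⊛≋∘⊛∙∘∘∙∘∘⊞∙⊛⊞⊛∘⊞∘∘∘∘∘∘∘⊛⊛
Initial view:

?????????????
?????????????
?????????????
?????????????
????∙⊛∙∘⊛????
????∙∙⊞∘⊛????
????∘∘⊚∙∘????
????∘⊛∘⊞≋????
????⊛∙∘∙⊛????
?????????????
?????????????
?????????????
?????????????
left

?????????????
?????????????
?????????????
?????????????
????≋∙⊛∙∘⊛???
????⊞∙∙⊞∘⊛???
????≋∘⊚∙∙∘???
????≋∘⊛∘⊞≋???
????∙⊛∙∘∙⊛???
?????????????
?????????????
?????????????
?????????????

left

?????????????
?????????????
?????????????
?????????????
????⊛≋∙⊛∙∘⊛??
????⊞⊞∙∙⊞∘⊛??
????≋≋⊚∘∙∙∘??
????∘≋∘⊛∘⊞≋??
????⊛∙⊛∙∘∙⊛??
?????????????
?????????????
?????????????
?????????????

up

?????????????
?????????????
?????????????
?????????????
????∙∙⊛⊛∘????
????⊛≋∙⊛∙∘⊛??
????⊞⊞⊚∙⊞∘⊛??
????≋≋∘∘∙∙∘??
????∘≋∘⊛∘⊞≋??
????⊛∙⊛∙∘∙⊛??
?????????????
?????????????
?????????????

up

?????????????
?????????????
?????????????
?????????????
????⊞⊛⊞⊞⊛????
????∙∙⊛⊛∘????
????⊛≋⊚⊛∙∘⊛??
????⊞⊞∙∙⊞∘⊛??
????≋≋∘∘∙∙∘??
????∘≋∘⊛∘⊞≋??
????⊛∙⊛∙∘∙⊛??
?????????????
?????????????

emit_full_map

⊞⊛⊞⊞⊛??
∙∙⊛⊛∘??
⊛≋⊚⊛∙∘⊛
⊞⊞∙∙⊞∘⊛
≋≋∘∘∙∙∘
∘≋∘⊛∘⊞≋
⊛∙⊛∙∘∙⊛

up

?????????????
?????????????
?????????????
?????????????
????∙∘∘⊛⊞????
????⊞⊛⊞⊞⊛????
????∙∙⊚⊛∘????
????⊛≋∙⊛∙∘⊛??
????⊞⊞∙∙⊞∘⊛??
????≋≋∘∘∙∙∘??
????∘≋∘⊛∘⊞≋??
????⊛∙⊛∙∘∙⊛??
?????????????

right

?????????????
?????????????
?????????????
?????????????
???∙∘∘⊛⊞∘????
???⊞⊛⊞⊞⊛⊛????
???∙∙⊛⊚∘∘????
???⊛≋∙⊛∙∘⊛???
???⊞⊞∙∙⊞∘⊛???
???≋≋∘∘∙∙∘???
???∘≋∘⊛∘⊞≋???
???⊛∙⊛∙∘∙⊛???
?????????????

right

?????????????
?????????????
?????????????
?????????????
??∙∘∘⊛⊞∘∙????
??⊞⊛⊞⊞⊛⊛∘????
??∙∙⊛⊛⊚∘∙????
??⊛≋∙⊛∙∘⊛????
??⊞⊞∙∙⊞∘⊛????
??≋≋∘∘∙∙∘????
??∘≋∘⊛∘⊞≋????
??⊛∙⊛∙∘∙⊛????
?????????????

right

?????????????
?????????????
?????????????
?????????????
?∙∘∘⊛⊞∘∙⊛????
?⊞⊛⊞⊞⊛⊛∘≋????
?∙∙⊛⊛∘⊚∙∘????
?⊛≋∙⊛∙∘⊛⊞????
?⊞⊞∙∙⊞∘⊛∙????
?≋≋∘∘∙∙∘?????
?∘≋∘⊛∘⊞≋?????
?⊛∙⊛∙∘∙⊛?????
?????????????

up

?????????????
?????????????
?????????????
?????????????
????∙∘⊞∙⊛????
?∙∘∘⊛⊞∘∙⊛????
?⊞⊛⊞⊞⊛⊚∘≋????
?∙∙⊛⊛∘∘∙∘????
?⊛≋∙⊛∙∘⊛⊞????
?⊞⊞∙∙⊞∘⊛∙????
?≋≋∘∘∙∙∘?????
?∘≋∘⊛∘⊞≋?????
?⊛∙⊛∙∘∙⊛?????

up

?????????????
?????????????
?????????????
?????????????
????∘∙∘∘⊞????
????∙∘⊞∙⊛????
?∙∘∘⊛⊞⊚∙⊛????
?⊞⊛⊞⊞⊛⊛∘≋????
?∙∙⊛⊛∘∘∙∘????
?⊛≋∙⊛∙∘⊛⊞????
?⊞⊞∙∙⊞∘⊛∙????
?≋≋∘∘∙∙∘?????
?∘≋∘⊛∘⊞≋?????

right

?????????????
?????????????
?????????????
?????????????
???∘∙∘∘⊞∘????
???∙∘⊞∙⊛⊞????
∙∘∘⊛⊞∘⊚⊛⊛????
⊞⊛⊞⊞⊛⊛∘≋⊞????
∙∙⊛⊛∘∘∙∘⊛????
⊛≋∙⊛∙∘⊛⊞?????
⊞⊞∙∙⊞∘⊛∙?????
≋≋∘∘∙∙∘??????
∘≋∘⊛∘⊞≋??????

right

?????????????
?????????????
?????????????
?????????????
??∘∙∘∘⊞∘≋????
??∙∘⊞∙⊛⊞∙????
∘∘⊛⊞∘∙⊚⊛⊛????
⊛⊞⊞⊛⊛∘≋⊞≋????
∙⊛⊛∘∘∙∘⊛⊛????
≋∙⊛∙∘⊛⊞??????
⊞∙∙⊞∘⊛∙??????
≋∘∘∙∙∘???????
≋∘⊛∘⊞≋???????

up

?????????????
?????????????
?????????????
?????????????
????∘∘∘∙∘????
??∘∙∘∘⊞∘≋????
??∙∘⊞∙⊚⊞∙????
∘∘⊛⊞∘∙⊛⊛⊛????
⊛⊞⊞⊛⊛∘≋⊞≋????
∙⊛⊛∘∘∙∘⊛⊛????
≋∙⊛∙∘⊛⊞??????
⊞∙∙⊞∘⊛∙??????
≋∘∘∙∙∘???????

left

?????????????
?????????????
?????????????
?????????????
????⊞∘∘∘∙∘???
???∘∙∘∘⊞∘≋???
???∙∘⊞⊚⊛⊞∙???
∙∘∘⊛⊞∘∙⊛⊛⊛???
⊞⊛⊞⊞⊛⊛∘≋⊞≋???
∙∙⊛⊛∘∘∙∘⊛⊛???
⊛≋∙⊛∙∘⊛⊞?????
⊞⊞∙∙⊞∘⊛∙?????
≋≋∘∘∙∙∘??????

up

?????????????
?????????????
?????????????
?????????????
????∘≋≋≋⊛????
????⊞∘∘∘∙∘???
???∘∙∘⊚⊞∘≋???
???∙∘⊞∙⊛⊞∙???
∙∘∘⊛⊞∘∙⊛⊛⊛???
⊞⊛⊞⊞⊛⊛∘≋⊞≋???
∙∙⊛⊛∘∘∙∘⊛⊛???
⊛≋∙⊛∙∘⊛⊞?????
⊞⊞∙∙⊞∘⊛∙?????

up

⊞⊞⊞⊞⊞⊞⊞⊞⊞⊞⊞⊞⊞
?????????????
?????????????
?????????????
????≋∙∘∘⊛????
????∘≋≋≋⊛????
????⊞∘⊚∘∙∘???
???∘∙∘∘⊞∘≋???
???∙∘⊞∙⊛⊞∙???
∙∘∘⊛⊞∘∙⊛⊛⊛???
⊞⊛⊞⊞⊛⊛∘≋⊞≋???
∙∙⊛⊛∘∘∙∘⊛⊛???
⊛≋∙⊛∙∘⊛⊞?????

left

⊞⊞⊞⊞⊞⊞⊞⊞⊞⊞⊞⊞⊞
?????????????
?????????????
?????????????
????∘≋∙∘∘⊛???
????⊛∘≋≋≋⊛???
????∙⊞⊚∘∘∙∘??
????∘∙∘∘⊞∘≋??
????∙∘⊞∙⊛⊞∙??
?∙∘∘⊛⊞∘∙⊛⊛⊛??
?⊞⊛⊞⊞⊛⊛∘≋⊞≋??
?∙∙⊛⊛∘∘∙∘⊛⊛??
?⊛≋∙⊛∙∘⊛⊞????

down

?????????????
?????????????
?????????????
????∘≋∙∘∘⊛???
????⊛∘≋≋≋⊛???
????∙⊞∘∘∘∙∘??
????∘∙⊚∘⊞∘≋??
????∙∘⊞∙⊛⊞∙??
?∙∘∘⊛⊞∘∙⊛⊛⊛??
?⊞⊛⊞⊞⊛⊛∘≋⊞≋??
?∙∙⊛⊛∘∘∙∘⊛⊛??
?⊛≋∙⊛∙∘⊛⊞????
?⊞⊞∙∙⊞∘⊛∙????

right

?????????????
?????????????
?????????????
???∘≋∙∘∘⊛????
???⊛∘≋≋≋⊛????
???∙⊞∘∘∘∙∘???
???∘∙∘⊚⊞∘≋???
???∙∘⊞∙⊛⊞∙???
∙∘∘⊛⊞∘∙⊛⊛⊛???
⊞⊛⊞⊞⊛⊛∘≋⊞≋???
∙∙⊛⊛∘∘∙∘⊛⊛???
⊛≋∙⊛∙∘⊛⊞?????
⊞⊞∙∙⊞∘⊛∙?????

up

⊞⊞⊞⊞⊞⊞⊞⊞⊞⊞⊞⊞⊞
?????????????
?????????????
?????????????
???∘≋∙∘∘⊛????
???⊛∘≋≋≋⊛????
???∙⊞∘⊚∘∙∘???
???∘∙∘∘⊞∘≋???
???∙∘⊞∙⊛⊞∙???
∙∘∘⊛⊞∘∙⊛⊛⊛???
⊞⊛⊞⊞⊛⊛∘≋⊞≋???
∙∙⊛⊛∘∘∙∘⊛⊛???
⊛≋∙⊛∙∘⊛⊞?????

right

⊞⊞⊞⊞⊞⊞⊞⊞⊞⊞⊞⊞⊞
?????????????
?????????????
?????????????
??∘≋∙∘∘⊛⊞????
??⊛∘≋≋≋⊛∘????
??∙⊞∘∘⊚∙∘????
??∘∙∘∘⊞∘≋????
??∙∘⊞∙⊛⊞∙????
∘∘⊛⊞∘∙⊛⊛⊛????
⊛⊞⊞⊛⊛∘≋⊞≋????
∙⊛⊛∘∘∙∘⊛⊛????
≋∙⊛∙∘⊛⊞??????

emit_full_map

???∘≋∙∘∘⊛⊞
???⊛∘≋≋≋⊛∘
???∙⊞∘∘⊚∙∘
???∘∙∘∘⊞∘≋
???∙∘⊞∙⊛⊞∙
∙∘∘⊛⊞∘∙⊛⊛⊛
⊞⊛⊞⊞⊛⊛∘≋⊞≋
∙∙⊛⊛∘∘∙∘⊛⊛
⊛≋∙⊛∙∘⊛⊞??
⊞⊞∙∙⊞∘⊛∙??
≋≋∘∘∙∙∘???
∘≋∘⊛∘⊞≋???
⊛∙⊛∙∘∙⊛???


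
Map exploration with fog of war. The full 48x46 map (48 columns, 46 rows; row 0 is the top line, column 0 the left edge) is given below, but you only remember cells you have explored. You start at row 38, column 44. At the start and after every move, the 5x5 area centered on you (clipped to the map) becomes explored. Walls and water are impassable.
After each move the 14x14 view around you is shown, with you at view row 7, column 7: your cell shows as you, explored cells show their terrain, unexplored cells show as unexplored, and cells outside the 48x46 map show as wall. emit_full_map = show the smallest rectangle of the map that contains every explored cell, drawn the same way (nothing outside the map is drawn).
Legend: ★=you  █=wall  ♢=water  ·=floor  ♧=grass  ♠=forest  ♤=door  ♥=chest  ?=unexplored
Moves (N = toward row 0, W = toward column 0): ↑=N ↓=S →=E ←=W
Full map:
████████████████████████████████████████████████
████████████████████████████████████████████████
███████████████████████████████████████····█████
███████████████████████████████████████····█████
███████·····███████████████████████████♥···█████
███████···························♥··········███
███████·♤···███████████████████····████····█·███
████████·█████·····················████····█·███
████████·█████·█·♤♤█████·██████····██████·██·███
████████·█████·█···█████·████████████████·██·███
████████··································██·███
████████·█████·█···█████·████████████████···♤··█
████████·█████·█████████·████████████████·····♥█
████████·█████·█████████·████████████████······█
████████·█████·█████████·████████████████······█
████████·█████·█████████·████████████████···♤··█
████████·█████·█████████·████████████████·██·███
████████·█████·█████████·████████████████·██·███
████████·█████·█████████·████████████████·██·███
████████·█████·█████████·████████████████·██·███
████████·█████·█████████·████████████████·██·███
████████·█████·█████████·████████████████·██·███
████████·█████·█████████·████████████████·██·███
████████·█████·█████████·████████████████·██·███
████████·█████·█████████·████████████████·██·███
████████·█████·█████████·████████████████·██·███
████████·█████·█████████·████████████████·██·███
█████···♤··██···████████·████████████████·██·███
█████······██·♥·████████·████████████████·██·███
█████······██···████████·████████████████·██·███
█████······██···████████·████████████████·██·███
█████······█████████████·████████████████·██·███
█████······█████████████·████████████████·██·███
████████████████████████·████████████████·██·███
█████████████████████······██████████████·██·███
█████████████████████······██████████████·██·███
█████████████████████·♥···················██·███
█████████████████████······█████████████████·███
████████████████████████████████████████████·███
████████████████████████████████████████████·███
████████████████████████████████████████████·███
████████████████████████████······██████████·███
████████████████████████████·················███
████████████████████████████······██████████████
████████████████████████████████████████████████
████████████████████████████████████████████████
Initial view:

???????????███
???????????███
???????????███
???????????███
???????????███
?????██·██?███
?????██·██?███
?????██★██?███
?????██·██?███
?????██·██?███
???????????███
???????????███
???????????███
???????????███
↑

???????????███
???????????███
???????????███
???????????███
???????????███
?????██·██?███
?????██·██?███
?????██★██?███
?????██·██?███
?????██·██?███
?????██·██?███
???????????███
???????????███
???????????███

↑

???????????███
???????????███
???????????███
???????????███
???????????███
?????██·██?███
?????██·██?███
?????██★██?███
?????██·██?███
?????██·██?███
?????██·██?███
?????██·██?███
???????????███
???????????███

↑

???????????███
???????????███
???????????███
???????????███
???????????███
?????██·██?███
?????██·██?███
?????██★██?███
?????██·██?███
?????██·██?███
?????██·██?███
?????██·██?███
?????██·██?███
???????????███

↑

???????????███
???????????███
???????????███
???????????███
???????????███
?????██·██?███
?????██·██?███
?????██★██?███
?????██·██?███
?????██·██?███
?????██·██?███
?????██·██?███
?????██·██?███
?????██·██?███

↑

???????????███
???????????███
???????????███
???????????███
???????????███
?????██·██?███
?????██·██?███
?????██★██?███
?????██·██?███
?????██·██?███
?????██·██?███
?????██·██?███
?????██·██?███
?????██·██?███
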